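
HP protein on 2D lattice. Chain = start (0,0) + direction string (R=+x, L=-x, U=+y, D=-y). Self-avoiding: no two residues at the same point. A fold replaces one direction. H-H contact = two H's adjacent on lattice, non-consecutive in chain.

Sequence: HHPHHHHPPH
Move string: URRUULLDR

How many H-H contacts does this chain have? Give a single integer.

Positions: [(0, 0), (0, 1), (1, 1), (2, 1), (2, 2), (2, 3), (1, 3), (0, 3), (0, 2), (1, 2)]
H-H contact: residue 4 @(2,2) - residue 9 @(1, 2)
H-H contact: residue 6 @(1,3) - residue 9 @(1, 2)

Answer: 2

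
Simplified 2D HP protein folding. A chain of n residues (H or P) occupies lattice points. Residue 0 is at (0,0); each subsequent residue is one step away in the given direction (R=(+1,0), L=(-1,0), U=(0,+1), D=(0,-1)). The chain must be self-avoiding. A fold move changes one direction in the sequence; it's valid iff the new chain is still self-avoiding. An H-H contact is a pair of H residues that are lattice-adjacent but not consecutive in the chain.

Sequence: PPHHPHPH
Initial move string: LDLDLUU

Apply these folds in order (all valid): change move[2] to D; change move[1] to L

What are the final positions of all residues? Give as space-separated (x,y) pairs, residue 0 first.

Answer: (0,0) (-1,0) (-2,0) (-2,-1) (-2,-2) (-3,-2) (-3,-1) (-3,0)

Derivation:
Initial moves: LDLDLUU
Fold: move[2]->D => LDDDLUU (positions: [(0, 0), (-1, 0), (-1, -1), (-1, -2), (-1, -3), (-2, -3), (-2, -2), (-2, -1)])
Fold: move[1]->L => LLDDLUU (positions: [(0, 0), (-1, 0), (-2, 0), (-2, -1), (-2, -2), (-3, -2), (-3, -1), (-3, 0)])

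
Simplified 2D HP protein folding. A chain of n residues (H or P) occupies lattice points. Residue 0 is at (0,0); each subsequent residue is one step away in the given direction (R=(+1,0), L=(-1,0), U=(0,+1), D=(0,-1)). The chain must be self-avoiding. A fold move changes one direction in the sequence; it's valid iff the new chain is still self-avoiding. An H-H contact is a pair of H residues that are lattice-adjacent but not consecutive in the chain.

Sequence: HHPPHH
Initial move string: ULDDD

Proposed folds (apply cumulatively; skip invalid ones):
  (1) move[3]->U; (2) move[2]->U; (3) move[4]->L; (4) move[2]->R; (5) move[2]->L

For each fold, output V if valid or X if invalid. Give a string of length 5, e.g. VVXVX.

Answer: XXVXV

Derivation:
Initial: ULDDD -> [(0, 0), (0, 1), (-1, 1), (-1, 0), (-1, -1), (-1, -2)]
Fold 1: move[3]->U => ULDUD INVALID (collision), skipped
Fold 2: move[2]->U => ULUDD INVALID (collision), skipped
Fold 3: move[4]->L => ULDDL VALID
Fold 4: move[2]->R => ULRDL INVALID (collision), skipped
Fold 5: move[2]->L => ULLDL VALID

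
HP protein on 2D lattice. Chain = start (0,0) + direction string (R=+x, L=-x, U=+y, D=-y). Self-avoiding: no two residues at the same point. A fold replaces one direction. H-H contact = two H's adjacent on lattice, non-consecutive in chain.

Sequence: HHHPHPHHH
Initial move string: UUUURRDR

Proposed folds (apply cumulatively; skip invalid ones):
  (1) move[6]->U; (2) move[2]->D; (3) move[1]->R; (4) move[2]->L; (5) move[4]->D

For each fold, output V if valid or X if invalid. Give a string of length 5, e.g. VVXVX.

Initial: UUUURRDR -> [(0, 0), (0, 1), (0, 2), (0, 3), (0, 4), (1, 4), (2, 4), (2, 3), (3, 3)]
Fold 1: move[6]->U => UUUURRUR VALID
Fold 2: move[2]->D => UUDURRUR INVALID (collision), skipped
Fold 3: move[1]->R => URUURRUR VALID
Fold 4: move[2]->L => URLURRUR INVALID (collision), skipped
Fold 5: move[4]->D => URUUDRUR INVALID (collision), skipped

Answer: VXVXX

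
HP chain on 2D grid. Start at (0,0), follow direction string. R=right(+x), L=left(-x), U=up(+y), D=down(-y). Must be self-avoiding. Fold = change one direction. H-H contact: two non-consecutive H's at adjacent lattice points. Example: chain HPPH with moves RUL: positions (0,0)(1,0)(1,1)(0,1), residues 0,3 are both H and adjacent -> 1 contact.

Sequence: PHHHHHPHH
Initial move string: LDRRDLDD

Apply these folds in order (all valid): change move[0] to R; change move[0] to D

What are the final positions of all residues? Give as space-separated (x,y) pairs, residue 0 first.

Initial moves: LDRRDLDD
Fold: move[0]->R => RDRRDLDD (positions: [(0, 0), (1, 0), (1, -1), (2, -1), (3, -1), (3, -2), (2, -2), (2, -3), (2, -4)])
Fold: move[0]->D => DDRRDLDD (positions: [(0, 0), (0, -1), (0, -2), (1, -2), (2, -2), (2, -3), (1, -3), (1, -4), (1, -5)])

Answer: (0,0) (0,-1) (0,-2) (1,-2) (2,-2) (2,-3) (1,-3) (1,-4) (1,-5)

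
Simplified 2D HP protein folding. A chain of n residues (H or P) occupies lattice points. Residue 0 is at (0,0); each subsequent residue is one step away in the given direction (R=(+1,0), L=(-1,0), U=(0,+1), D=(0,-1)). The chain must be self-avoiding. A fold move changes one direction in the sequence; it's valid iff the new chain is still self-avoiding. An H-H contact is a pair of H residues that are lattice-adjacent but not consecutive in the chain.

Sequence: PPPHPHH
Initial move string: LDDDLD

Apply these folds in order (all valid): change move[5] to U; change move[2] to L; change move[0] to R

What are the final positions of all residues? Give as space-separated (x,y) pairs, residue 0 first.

Initial moves: LDDDLD
Fold: move[5]->U => LDDDLU (positions: [(0, 0), (-1, 0), (-1, -1), (-1, -2), (-1, -3), (-2, -3), (-2, -2)])
Fold: move[2]->L => LDLDLU (positions: [(0, 0), (-1, 0), (-1, -1), (-2, -1), (-2, -2), (-3, -2), (-3, -1)])
Fold: move[0]->R => RDLDLU (positions: [(0, 0), (1, 0), (1, -1), (0, -1), (0, -2), (-1, -2), (-1, -1)])

Answer: (0,0) (1,0) (1,-1) (0,-1) (0,-2) (-1,-2) (-1,-1)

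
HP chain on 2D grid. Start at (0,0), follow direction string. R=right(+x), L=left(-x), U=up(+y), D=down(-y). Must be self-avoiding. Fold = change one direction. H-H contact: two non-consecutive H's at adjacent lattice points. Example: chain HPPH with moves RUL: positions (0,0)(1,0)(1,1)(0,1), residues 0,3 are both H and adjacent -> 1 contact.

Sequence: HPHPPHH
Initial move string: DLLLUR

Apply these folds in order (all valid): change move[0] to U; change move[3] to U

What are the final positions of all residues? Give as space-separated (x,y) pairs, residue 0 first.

Answer: (0,0) (0,1) (-1,1) (-2,1) (-2,2) (-2,3) (-1,3)

Derivation:
Initial moves: DLLLUR
Fold: move[0]->U => ULLLUR (positions: [(0, 0), (0, 1), (-1, 1), (-2, 1), (-3, 1), (-3, 2), (-2, 2)])
Fold: move[3]->U => ULLUUR (positions: [(0, 0), (0, 1), (-1, 1), (-2, 1), (-2, 2), (-2, 3), (-1, 3)])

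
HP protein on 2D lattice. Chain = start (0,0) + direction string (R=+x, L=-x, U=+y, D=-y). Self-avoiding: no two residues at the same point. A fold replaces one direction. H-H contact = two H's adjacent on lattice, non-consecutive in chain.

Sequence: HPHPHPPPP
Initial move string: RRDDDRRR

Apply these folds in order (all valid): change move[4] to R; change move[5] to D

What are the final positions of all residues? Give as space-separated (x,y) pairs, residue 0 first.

Initial moves: RRDDDRRR
Fold: move[4]->R => RRDDRRRR (positions: [(0, 0), (1, 0), (2, 0), (2, -1), (2, -2), (3, -2), (4, -2), (5, -2), (6, -2)])
Fold: move[5]->D => RRDDRDRR (positions: [(0, 0), (1, 0), (2, 0), (2, -1), (2, -2), (3, -2), (3, -3), (4, -3), (5, -3)])

Answer: (0,0) (1,0) (2,0) (2,-1) (2,-2) (3,-2) (3,-3) (4,-3) (5,-3)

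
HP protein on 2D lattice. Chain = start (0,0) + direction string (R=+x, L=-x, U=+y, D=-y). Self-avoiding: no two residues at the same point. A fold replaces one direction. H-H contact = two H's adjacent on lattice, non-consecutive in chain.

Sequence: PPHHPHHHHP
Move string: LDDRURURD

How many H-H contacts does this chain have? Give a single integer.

Answer: 1

Derivation:
Positions: [(0, 0), (-1, 0), (-1, -1), (-1, -2), (0, -2), (0, -1), (1, -1), (1, 0), (2, 0), (2, -1)]
H-H contact: residue 2 @(-1,-1) - residue 5 @(0, -1)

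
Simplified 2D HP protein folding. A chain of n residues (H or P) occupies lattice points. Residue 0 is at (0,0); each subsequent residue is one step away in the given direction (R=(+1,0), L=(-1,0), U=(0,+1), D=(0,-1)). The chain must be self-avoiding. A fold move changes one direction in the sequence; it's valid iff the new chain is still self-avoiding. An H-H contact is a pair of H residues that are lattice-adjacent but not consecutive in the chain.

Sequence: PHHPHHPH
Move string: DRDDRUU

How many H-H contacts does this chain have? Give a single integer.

Positions: [(0, 0), (0, -1), (1, -1), (1, -2), (1, -3), (2, -3), (2, -2), (2, -1)]
H-H contact: residue 2 @(1,-1) - residue 7 @(2, -1)

Answer: 1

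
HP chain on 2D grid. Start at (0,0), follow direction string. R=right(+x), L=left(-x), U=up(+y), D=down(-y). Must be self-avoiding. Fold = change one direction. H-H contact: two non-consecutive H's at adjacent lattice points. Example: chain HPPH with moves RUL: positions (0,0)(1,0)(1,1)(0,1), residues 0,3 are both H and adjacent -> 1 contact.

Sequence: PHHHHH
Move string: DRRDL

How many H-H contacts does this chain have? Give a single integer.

Positions: [(0, 0), (0, -1), (1, -1), (2, -1), (2, -2), (1, -2)]
H-H contact: residue 2 @(1,-1) - residue 5 @(1, -2)

Answer: 1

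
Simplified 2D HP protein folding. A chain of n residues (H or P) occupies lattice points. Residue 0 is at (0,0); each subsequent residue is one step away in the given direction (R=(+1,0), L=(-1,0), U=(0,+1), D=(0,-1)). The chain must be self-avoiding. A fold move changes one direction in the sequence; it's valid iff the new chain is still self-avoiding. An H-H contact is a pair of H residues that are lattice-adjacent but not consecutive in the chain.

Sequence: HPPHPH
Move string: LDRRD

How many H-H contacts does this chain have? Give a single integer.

Positions: [(0, 0), (-1, 0), (-1, -1), (0, -1), (1, -1), (1, -2)]
H-H contact: residue 0 @(0,0) - residue 3 @(0, -1)

Answer: 1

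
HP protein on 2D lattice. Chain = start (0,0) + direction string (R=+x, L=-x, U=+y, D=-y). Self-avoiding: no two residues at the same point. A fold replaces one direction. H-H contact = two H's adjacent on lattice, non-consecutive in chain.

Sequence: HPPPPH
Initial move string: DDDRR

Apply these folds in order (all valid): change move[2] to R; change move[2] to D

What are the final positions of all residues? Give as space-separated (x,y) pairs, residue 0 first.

Initial moves: DDDRR
Fold: move[2]->R => DDRRR (positions: [(0, 0), (0, -1), (0, -2), (1, -2), (2, -2), (3, -2)])
Fold: move[2]->D => DDDRR (positions: [(0, 0), (0, -1), (0, -2), (0, -3), (1, -3), (2, -3)])

Answer: (0,0) (0,-1) (0,-2) (0,-3) (1,-3) (2,-3)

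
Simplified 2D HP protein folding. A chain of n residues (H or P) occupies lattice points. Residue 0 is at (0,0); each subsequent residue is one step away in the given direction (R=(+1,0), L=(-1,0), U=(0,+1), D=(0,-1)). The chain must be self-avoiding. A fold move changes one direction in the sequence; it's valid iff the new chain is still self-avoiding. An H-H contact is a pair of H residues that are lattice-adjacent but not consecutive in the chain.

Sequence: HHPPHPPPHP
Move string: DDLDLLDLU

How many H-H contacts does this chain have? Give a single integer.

Positions: [(0, 0), (0, -1), (0, -2), (-1, -2), (-1, -3), (-2, -3), (-3, -3), (-3, -4), (-4, -4), (-4, -3)]
No H-H contacts found.

Answer: 0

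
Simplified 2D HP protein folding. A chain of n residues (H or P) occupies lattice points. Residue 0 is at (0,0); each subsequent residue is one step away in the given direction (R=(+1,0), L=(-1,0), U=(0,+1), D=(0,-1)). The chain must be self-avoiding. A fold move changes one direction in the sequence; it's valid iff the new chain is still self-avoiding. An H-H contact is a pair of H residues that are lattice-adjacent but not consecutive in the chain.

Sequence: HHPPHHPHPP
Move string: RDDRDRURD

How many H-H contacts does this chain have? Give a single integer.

Answer: 1

Derivation:
Positions: [(0, 0), (1, 0), (1, -1), (1, -2), (2, -2), (2, -3), (3, -3), (3, -2), (4, -2), (4, -3)]
H-H contact: residue 4 @(2,-2) - residue 7 @(3, -2)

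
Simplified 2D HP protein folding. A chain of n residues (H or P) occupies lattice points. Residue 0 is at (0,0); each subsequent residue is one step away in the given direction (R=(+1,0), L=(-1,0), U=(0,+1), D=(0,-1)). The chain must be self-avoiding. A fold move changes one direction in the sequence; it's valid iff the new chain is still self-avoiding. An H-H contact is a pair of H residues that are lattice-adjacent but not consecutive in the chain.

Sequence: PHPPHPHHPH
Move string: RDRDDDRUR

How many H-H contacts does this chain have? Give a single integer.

Positions: [(0, 0), (1, 0), (1, -1), (2, -1), (2, -2), (2, -3), (2, -4), (3, -4), (3, -3), (4, -3)]
No H-H contacts found.

Answer: 0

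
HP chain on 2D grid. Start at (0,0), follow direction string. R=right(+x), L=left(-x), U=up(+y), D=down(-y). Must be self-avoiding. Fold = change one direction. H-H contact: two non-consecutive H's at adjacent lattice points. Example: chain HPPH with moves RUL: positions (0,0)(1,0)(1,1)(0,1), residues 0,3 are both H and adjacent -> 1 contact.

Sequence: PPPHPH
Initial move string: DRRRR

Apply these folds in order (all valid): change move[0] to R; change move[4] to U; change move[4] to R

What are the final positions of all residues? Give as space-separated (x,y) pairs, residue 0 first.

Answer: (0,0) (1,0) (2,0) (3,0) (4,0) (5,0)

Derivation:
Initial moves: DRRRR
Fold: move[0]->R => RRRRR (positions: [(0, 0), (1, 0), (2, 0), (3, 0), (4, 0), (5, 0)])
Fold: move[4]->U => RRRRU (positions: [(0, 0), (1, 0), (2, 0), (3, 0), (4, 0), (4, 1)])
Fold: move[4]->R => RRRRR (positions: [(0, 0), (1, 0), (2, 0), (3, 0), (4, 0), (5, 0)])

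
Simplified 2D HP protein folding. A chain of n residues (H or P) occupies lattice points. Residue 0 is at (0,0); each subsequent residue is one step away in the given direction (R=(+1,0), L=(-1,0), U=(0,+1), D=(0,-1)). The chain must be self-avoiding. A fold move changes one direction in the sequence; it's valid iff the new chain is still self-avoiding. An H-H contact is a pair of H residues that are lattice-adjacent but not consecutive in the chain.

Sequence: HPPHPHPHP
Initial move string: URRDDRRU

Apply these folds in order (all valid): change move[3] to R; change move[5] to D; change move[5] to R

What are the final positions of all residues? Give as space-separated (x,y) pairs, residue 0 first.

Answer: (0,0) (0,1) (1,1) (2,1) (3,1) (3,0) (4,0) (5,0) (5,1)

Derivation:
Initial moves: URRDDRRU
Fold: move[3]->R => URRRDRRU (positions: [(0, 0), (0, 1), (1, 1), (2, 1), (3, 1), (3, 0), (4, 0), (5, 0), (5, 1)])
Fold: move[5]->D => URRRDDRU (positions: [(0, 0), (0, 1), (1, 1), (2, 1), (3, 1), (3, 0), (3, -1), (4, -1), (4, 0)])
Fold: move[5]->R => URRRDRRU (positions: [(0, 0), (0, 1), (1, 1), (2, 1), (3, 1), (3, 0), (4, 0), (5, 0), (5, 1)])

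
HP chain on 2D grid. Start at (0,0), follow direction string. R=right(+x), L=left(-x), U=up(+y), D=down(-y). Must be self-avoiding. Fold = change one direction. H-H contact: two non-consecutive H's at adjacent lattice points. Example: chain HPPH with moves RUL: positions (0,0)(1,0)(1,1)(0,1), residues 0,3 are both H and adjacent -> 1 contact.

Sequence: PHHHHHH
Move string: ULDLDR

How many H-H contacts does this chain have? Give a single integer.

Answer: 1

Derivation:
Positions: [(0, 0), (0, 1), (-1, 1), (-1, 0), (-2, 0), (-2, -1), (-1, -1)]
H-H contact: residue 3 @(-1,0) - residue 6 @(-1, -1)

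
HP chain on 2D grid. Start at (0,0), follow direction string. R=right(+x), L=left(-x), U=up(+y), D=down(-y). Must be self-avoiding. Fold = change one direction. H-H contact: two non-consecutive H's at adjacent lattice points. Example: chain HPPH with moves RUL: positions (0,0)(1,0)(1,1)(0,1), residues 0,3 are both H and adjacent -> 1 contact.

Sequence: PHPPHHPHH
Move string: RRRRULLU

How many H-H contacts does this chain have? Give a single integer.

Positions: [(0, 0), (1, 0), (2, 0), (3, 0), (4, 0), (4, 1), (3, 1), (2, 1), (2, 2)]
No H-H contacts found.

Answer: 0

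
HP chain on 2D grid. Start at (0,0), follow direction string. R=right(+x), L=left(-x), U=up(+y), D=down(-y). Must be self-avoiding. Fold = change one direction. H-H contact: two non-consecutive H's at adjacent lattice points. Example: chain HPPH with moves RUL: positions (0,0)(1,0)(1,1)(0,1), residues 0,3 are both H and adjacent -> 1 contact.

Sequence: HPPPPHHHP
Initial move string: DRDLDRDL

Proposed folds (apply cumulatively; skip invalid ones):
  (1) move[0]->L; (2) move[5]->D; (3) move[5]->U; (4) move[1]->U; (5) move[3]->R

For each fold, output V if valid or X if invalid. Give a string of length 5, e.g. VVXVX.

Answer: XVXXV

Derivation:
Initial: DRDLDRDL -> [(0, 0), (0, -1), (1, -1), (1, -2), (0, -2), (0, -3), (1, -3), (1, -4), (0, -4)]
Fold 1: move[0]->L => LRDLDRDL INVALID (collision), skipped
Fold 2: move[5]->D => DRDLDDDL VALID
Fold 3: move[5]->U => DRDLDUDL INVALID (collision), skipped
Fold 4: move[1]->U => DUDLDDDL INVALID (collision), skipped
Fold 5: move[3]->R => DRDRDDDL VALID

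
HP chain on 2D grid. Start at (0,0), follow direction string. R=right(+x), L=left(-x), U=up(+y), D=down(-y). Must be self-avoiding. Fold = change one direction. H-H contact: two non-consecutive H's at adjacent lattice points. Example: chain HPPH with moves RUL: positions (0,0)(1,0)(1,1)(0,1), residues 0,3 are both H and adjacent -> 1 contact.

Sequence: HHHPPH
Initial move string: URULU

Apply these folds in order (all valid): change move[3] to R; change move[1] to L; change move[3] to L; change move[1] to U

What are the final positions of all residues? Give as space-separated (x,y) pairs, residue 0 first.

Initial moves: URULU
Fold: move[3]->R => URURU (positions: [(0, 0), (0, 1), (1, 1), (1, 2), (2, 2), (2, 3)])
Fold: move[1]->L => ULURU (positions: [(0, 0), (0, 1), (-1, 1), (-1, 2), (0, 2), (0, 3)])
Fold: move[3]->L => ULULU (positions: [(0, 0), (0, 1), (-1, 1), (-1, 2), (-2, 2), (-2, 3)])
Fold: move[1]->U => UUULU (positions: [(0, 0), (0, 1), (0, 2), (0, 3), (-1, 3), (-1, 4)])

Answer: (0,0) (0,1) (0,2) (0,3) (-1,3) (-1,4)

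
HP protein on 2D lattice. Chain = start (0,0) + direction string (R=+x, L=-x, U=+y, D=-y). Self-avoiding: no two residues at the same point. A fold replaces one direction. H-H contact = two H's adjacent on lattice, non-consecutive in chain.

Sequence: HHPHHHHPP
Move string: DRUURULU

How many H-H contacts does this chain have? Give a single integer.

Positions: [(0, 0), (0, -1), (1, -1), (1, 0), (1, 1), (2, 1), (2, 2), (1, 2), (1, 3)]
H-H contact: residue 0 @(0,0) - residue 3 @(1, 0)

Answer: 1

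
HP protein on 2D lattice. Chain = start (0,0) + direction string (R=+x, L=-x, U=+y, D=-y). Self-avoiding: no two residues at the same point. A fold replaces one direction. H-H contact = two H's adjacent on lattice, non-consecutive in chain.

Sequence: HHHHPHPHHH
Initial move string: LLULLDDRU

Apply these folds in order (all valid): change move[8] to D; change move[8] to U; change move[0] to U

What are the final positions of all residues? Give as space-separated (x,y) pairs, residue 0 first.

Initial moves: LLULLDDRU
Fold: move[8]->D => LLULLDDRD (positions: [(0, 0), (-1, 0), (-2, 0), (-2, 1), (-3, 1), (-4, 1), (-4, 0), (-4, -1), (-3, -1), (-3, -2)])
Fold: move[8]->U => LLULLDDRU (positions: [(0, 0), (-1, 0), (-2, 0), (-2, 1), (-3, 1), (-4, 1), (-4, 0), (-4, -1), (-3, -1), (-3, 0)])
Fold: move[0]->U => ULULLDDRU (positions: [(0, 0), (0, 1), (-1, 1), (-1, 2), (-2, 2), (-3, 2), (-3, 1), (-3, 0), (-2, 0), (-2, 1)])

Answer: (0,0) (0,1) (-1,1) (-1,2) (-2,2) (-3,2) (-3,1) (-3,0) (-2,0) (-2,1)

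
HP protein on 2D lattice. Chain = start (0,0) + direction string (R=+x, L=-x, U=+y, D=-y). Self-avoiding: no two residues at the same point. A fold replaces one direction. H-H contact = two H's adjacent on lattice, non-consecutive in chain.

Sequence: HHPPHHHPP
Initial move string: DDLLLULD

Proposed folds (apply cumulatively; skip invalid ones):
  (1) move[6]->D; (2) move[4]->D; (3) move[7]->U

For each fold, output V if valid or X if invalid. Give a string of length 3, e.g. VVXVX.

Initial: DDLLLULD -> [(0, 0), (0, -1), (0, -2), (-1, -2), (-2, -2), (-3, -2), (-3, -1), (-4, -1), (-4, -2)]
Fold 1: move[6]->D => DDLLLUDD INVALID (collision), skipped
Fold 2: move[4]->D => DDLLDULD INVALID (collision), skipped
Fold 3: move[7]->U => DDLLLULU VALID

Answer: XXV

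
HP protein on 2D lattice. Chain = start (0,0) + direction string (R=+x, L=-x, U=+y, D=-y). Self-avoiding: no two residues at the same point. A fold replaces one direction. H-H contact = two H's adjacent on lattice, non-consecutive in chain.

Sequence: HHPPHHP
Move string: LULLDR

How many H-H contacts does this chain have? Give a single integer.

Answer: 0

Derivation:
Positions: [(0, 0), (-1, 0), (-1, 1), (-2, 1), (-3, 1), (-3, 0), (-2, 0)]
No H-H contacts found.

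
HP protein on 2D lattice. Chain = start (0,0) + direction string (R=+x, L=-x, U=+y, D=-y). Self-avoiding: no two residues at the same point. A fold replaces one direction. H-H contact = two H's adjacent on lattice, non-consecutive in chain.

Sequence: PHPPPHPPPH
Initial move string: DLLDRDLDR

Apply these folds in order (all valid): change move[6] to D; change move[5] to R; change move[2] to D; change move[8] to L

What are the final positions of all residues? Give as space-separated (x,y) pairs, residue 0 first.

Answer: (0,0) (0,-1) (-1,-1) (-1,-2) (-1,-3) (0,-3) (1,-3) (1,-4) (1,-5) (0,-5)

Derivation:
Initial moves: DLLDRDLDR
Fold: move[6]->D => DLLDRDDDR (positions: [(0, 0), (0, -1), (-1, -1), (-2, -1), (-2, -2), (-1, -2), (-1, -3), (-1, -4), (-1, -5), (0, -5)])
Fold: move[5]->R => DLLDRRDDR (positions: [(0, 0), (0, -1), (-1, -1), (-2, -1), (-2, -2), (-1, -2), (0, -2), (0, -3), (0, -4), (1, -4)])
Fold: move[2]->D => DLDDRRDDR (positions: [(0, 0), (0, -1), (-1, -1), (-1, -2), (-1, -3), (0, -3), (1, -3), (1, -4), (1, -5), (2, -5)])
Fold: move[8]->L => DLDDRRDDL (positions: [(0, 0), (0, -1), (-1, -1), (-1, -2), (-1, -3), (0, -3), (1, -3), (1, -4), (1, -5), (0, -5)])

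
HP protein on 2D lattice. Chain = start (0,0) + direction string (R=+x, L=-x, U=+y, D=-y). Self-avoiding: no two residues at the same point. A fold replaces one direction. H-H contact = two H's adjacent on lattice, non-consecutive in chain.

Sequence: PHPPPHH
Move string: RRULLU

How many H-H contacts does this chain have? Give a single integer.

Positions: [(0, 0), (1, 0), (2, 0), (2, 1), (1, 1), (0, 1), (0, 2)]
No H-H contacts found.

Answer: 0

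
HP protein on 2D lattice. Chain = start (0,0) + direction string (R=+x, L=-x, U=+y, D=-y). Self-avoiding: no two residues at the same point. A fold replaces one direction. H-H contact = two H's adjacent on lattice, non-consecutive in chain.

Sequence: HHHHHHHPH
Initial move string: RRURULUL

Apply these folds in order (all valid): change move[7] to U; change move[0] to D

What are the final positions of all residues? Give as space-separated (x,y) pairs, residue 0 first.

Initial moves: RRURULUL
Fold: move[7]->U => RRURULUU (positions: [(0, 0), (1, 0), (2, 0), (2, 1), (3, 1), (3, 2), (2, 2), (2, 3), (2, 4)])
Fold: move[0]->D => DRURULUU (positions: [(0, 0), (0, -1), (1, -1), (1, 0), (2, 0), (2, 1), (1, 1), (1, 2), (1, 3)])

Answer: (0,0) (0,-1) (1,-1) (1,0) (2,0) (2,1) (1,1) (1,2) (1,3)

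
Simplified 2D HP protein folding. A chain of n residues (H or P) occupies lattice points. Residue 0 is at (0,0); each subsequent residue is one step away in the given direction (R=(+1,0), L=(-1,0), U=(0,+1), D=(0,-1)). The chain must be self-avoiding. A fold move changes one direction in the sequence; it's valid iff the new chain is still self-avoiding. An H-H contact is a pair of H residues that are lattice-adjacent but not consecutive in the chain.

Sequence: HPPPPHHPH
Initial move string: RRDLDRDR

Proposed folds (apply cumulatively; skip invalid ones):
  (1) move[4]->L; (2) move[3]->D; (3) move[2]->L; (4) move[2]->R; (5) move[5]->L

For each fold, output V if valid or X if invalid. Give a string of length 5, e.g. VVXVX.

Answer: XVXVV

Derivation:
Initial: RRDLDRDR -> [(0, 0), (1, 0), (2, 0), (2, -1), (1, -1), (1, -2), (2, -2), (2, -3), (3, -3)]
Fold 1: move[4]->L => RRDLLRDR INVALID (collision), skipped
Fold 2: move[3]->D => RRDDDRDR VALID
Fold 3: move[2]->L => RRLDDRDR INVALID (collision), skipped
Fold 4: move[2]->R => RRRDDRDR VALID
Fold 5: move[5]->L => RRRDDLDR VALID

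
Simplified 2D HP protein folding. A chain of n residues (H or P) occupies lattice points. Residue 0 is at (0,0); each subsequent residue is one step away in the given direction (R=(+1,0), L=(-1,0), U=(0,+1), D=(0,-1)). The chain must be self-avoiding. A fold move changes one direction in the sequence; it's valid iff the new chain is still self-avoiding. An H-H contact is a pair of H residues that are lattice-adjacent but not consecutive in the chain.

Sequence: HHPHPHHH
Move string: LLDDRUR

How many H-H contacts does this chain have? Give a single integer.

Answer: 3

Derivation:
Positions: [(0, 0), (-1, 0), (-2, 0), (-2, -1), (-2, -2), (-1, -2), (-1, -1), (0, -1)]
H-H contact: residue 0 @(0,0) - residue 7 @(0, -1)
H-H contact: residue 1 @(-1,0) - residue 6 @(-1, -1)
H-H contact: residue 3 @(-2,-1) - residue 6 @(-1, -1)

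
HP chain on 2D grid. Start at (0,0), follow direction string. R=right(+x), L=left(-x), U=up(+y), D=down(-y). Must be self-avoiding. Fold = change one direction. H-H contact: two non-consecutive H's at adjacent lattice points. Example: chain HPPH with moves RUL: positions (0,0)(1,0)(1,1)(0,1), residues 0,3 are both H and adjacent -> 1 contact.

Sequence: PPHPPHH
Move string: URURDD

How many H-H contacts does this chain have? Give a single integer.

Answer: 1

Derivation:
Positions: [(0, 0), (0, 1), (1, 1), (1, 2), (2, 2), (2, 1), (2, 0)]
H-H contact: residue 2 @(1,1) - residue 5 @(2, 1)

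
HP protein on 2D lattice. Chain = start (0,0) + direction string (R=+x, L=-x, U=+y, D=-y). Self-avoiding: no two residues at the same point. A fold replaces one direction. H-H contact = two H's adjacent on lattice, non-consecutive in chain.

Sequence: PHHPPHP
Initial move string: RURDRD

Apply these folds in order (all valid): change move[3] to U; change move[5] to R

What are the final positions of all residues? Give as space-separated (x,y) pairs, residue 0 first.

Initial moves: RURDRD
Fold: move[3]->U => RURURD (positions: [(0, 0), (1, 0), (1, 1), (2, 1), (2, 2), (3, 2), (3, 1)])
Fold: move[5]->R => RURURR (positions: [(0, 0), (1, 0), (1, 1), (2, 1), (2, 2), (3, 2), (4, 2)])

Answer: (0,0) (1,0) (1,1) (2,1) (2,2) (3,2) (4,2)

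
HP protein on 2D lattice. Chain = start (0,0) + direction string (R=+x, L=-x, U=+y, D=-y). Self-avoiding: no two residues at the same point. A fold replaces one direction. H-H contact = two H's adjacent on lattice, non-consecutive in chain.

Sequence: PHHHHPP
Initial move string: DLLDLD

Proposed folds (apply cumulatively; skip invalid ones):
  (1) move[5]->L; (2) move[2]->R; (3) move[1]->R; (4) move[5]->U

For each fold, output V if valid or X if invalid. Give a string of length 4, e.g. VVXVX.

Initial: DLLDLD -> [(0, 0), (0, -1), (-1, -1), (-2, -1), (-2, -2), (-3, -2), (-3, -3)]
Fold 1: move[5]->L => DLLDLL VALID
Fold 2: move[2]->R => DLRDLL INVALID (collision), skipped
Fold 3: move[1]->R => DRLDLL INVALID (collision), skipped
Fold 4: move[5]->U => DLLDLU VALID

Answer: VXXV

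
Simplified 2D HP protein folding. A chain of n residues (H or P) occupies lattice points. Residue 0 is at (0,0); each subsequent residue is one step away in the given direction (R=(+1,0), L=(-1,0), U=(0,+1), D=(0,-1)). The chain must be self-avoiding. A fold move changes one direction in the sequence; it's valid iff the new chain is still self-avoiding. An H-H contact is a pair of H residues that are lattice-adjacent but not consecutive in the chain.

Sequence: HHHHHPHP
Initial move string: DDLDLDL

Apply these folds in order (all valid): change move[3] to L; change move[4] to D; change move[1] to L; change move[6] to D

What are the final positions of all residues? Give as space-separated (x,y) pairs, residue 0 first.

Answer: (0,0) (0,-1) (-1,-1) (-2,-1) (-3,-1) (-3,-2) (-3,-3) (-3,-4)

Derivation:
Initial moves: DDLDLDL
Fold: move[3]->L => DDLLLDL (positions: [(0, 0), (0, -1), (0, -2), (-1, -2), (-2, -2), (-3, -2), (-3, -3), (-4, -3)])
Fold: move[4]->D => DDLLDDL (positions: [(0, 0), (0, -1), (0, -2), (-1, -2), (-2, -2), (-2, -3), (-2, -4), (-3, -4)])
Fold: move[1]->L => DLLLDDL (positions: [(0, 0), (0, -1), (-1, -1), (-2, -1), (-3, -1), (-3, -2), (-3, -3), (-4, -3)])
Fold: move[6]->D => DLLLDDD (positions: [(0, 0), (0, -1), (-1, -1), (-2, -1), (-3, -1), (-3, -2), (-3, -3), (-3, -4)])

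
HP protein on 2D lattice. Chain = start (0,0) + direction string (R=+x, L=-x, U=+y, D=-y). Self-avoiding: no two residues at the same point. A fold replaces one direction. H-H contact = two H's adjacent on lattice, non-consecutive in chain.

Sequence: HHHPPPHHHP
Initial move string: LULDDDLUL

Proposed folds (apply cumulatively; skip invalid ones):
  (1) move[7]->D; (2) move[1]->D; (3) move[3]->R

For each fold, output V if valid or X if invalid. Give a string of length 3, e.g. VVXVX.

Answer: VVX

Derivation:
Initial: LULDDDLUL -> [(0, 0), (-1, 0), (-1, 1), (-2, 1), (-2, 0), (-2, -1), (-2, -2), (-3, -2), (-3, -1), (-4, -1)]
Fold 1: move[7]->D => LULDDDLDL VALID
Fold 2: move[1]->D => LDLDDDLDL VALID
Fold 3: move[3]->R => LDLRDDLDL INVALID (collision), skipped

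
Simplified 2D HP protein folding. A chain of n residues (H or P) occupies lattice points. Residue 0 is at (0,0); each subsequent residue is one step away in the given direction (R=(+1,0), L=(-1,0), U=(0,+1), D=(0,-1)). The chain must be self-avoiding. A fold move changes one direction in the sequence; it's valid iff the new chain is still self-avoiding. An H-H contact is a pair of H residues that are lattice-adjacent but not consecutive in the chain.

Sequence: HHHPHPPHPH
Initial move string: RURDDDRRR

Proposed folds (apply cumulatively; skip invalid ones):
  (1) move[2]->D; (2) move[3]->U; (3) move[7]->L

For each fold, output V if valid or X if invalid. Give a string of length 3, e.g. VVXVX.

Answer: XXX

Derivation:
Initial: RURDDDRRR -> [(0, 0), (1, 0), (1, 1), (2, 1), (2, 0), (2, -1), (2, -2), (3, -2), (4, -2), (5, -2)]
Fold 1: move[2]->D => RUDDDDRRR INVALID (collision), skipped
Fold 2: move[3]->U => RURUDDRRR INVALID (collision), skipped
Fold 3: move[7]->L => RURDDDRLR INVALID (collision), skipped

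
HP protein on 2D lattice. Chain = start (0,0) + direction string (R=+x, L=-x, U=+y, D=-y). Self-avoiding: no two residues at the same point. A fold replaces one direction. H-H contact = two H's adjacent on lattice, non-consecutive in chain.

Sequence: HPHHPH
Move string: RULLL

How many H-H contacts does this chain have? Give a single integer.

Positions: [(0, 0), (1, 0), (1, 1), (0, 1), (-1, 1), (-2, 1)]
H-H contact: residue 0 @(0,0) - residue 3 @(0, 1)

Answer: 1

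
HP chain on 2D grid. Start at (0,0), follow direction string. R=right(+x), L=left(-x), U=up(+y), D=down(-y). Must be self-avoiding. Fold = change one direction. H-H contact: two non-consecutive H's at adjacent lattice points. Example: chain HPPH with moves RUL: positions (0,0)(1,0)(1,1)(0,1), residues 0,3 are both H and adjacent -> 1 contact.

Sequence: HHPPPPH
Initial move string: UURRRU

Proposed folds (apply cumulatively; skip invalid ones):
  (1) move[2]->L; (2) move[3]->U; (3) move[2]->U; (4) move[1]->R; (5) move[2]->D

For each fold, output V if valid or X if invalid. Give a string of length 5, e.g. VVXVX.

Answer: XVVVX

Derivation:
Initial: UURRRU -> [(0, 0), (0, 1), (0, 2), (1, 2), (2, 2), (3, 2), (3, 3)]
Fold 1: move[2]->L => UULRRU INVALID (collision), skipped
Fold 2: move[3]->U => UURURU VALID
Fold 3: move[2]->U => UUUURU VALID
Fold 4: move[1]->R => URUURU VALID
Fold 5: move[2]->D => URDURU INVALID (collision), skipped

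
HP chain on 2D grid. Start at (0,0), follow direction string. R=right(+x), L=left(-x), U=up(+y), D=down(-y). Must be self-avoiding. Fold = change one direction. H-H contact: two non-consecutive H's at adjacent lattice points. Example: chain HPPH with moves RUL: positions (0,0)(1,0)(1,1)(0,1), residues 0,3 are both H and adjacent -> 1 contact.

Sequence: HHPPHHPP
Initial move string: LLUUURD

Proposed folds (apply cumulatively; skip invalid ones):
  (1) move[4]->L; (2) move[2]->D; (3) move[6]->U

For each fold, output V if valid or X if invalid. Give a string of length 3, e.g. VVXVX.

Answer: XXV

Derivation:
Initial: LLUUURD -> [(0, 0), (-1, 0), (-2, 0), (-2, 1), (-2, 2), (-2, 3), (-1, 3), (-1, 2)]
Fold 1: move[4]->L => LLUULRD INVALID (collision), skipped
Fold 2: move[2]->D => LLDUURD INVALID (collision), skipped
Fold 3: move[6]->U => LLUUURU VALID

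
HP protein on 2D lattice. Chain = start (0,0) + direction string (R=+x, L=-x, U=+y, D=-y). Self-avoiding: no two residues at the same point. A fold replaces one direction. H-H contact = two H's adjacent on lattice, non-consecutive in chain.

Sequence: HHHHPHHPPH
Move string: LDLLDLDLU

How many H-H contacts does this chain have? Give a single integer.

Positions: [(0, 0), (-1, 0), (-1, -1), (-2, -1), (-3, -1), (-3, -2), (-4, -2), (-4, -3), (-5, -3), (-5, -2)]
H-H contact: residue 6 @(-4,-2) - residue 9 @(-5, -2)

Answer: 1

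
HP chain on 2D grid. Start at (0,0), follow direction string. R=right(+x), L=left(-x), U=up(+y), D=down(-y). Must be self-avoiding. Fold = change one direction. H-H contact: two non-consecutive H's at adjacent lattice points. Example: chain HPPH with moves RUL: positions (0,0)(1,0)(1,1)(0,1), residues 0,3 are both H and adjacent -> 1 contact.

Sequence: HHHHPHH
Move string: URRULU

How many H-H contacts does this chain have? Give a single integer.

Positions: [(0, 0), (0, 1), (1, 1), (2, 1), (2, 2), (1, 2), (1, 3)]
H-H contact: residue 2 @(1,1) - residue 5 @(1, 2)

Answer: 1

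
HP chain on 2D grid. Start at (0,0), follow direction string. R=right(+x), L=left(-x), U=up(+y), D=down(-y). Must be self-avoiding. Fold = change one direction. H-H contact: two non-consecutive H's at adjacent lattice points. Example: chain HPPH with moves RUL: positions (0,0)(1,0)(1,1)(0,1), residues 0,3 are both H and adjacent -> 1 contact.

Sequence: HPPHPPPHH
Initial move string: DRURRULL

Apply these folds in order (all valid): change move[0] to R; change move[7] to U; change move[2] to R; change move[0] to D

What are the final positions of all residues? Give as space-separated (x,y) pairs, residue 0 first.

Answer: (0,0) (0,-1) (1,-1) (2,-1) (3,-1) (4,-1) (4,0) (3,0) (3,1)

Derivation:
Initial moves: DRURRULL
Fold: move[0]->R => RRURRULL (positions: [(0, 0), (1, 0), (2, 0), (2, 1), (3, 1), (4, 1), (4, 2), (3, 2), (2, 2)])
Fold: move[7]->U => RRURRULU (positions: [(0, 0), (1, 0), (2, 0), (2, 1), (3, 1), (4, 1), (4, 2), (3, 2), (3, 3)])
Fold: move[2]->R => RRRRRULU (positions: [(0, 0), (1, 0), (2, 0), (3, 0), (4, 0), (5, 0), (5, 1), (4, 1), (4, 2)])
Fold: move[0]->D => DRRRRULU (positions: [(0, 0), (0, -1), (1, -1), (2, -1), (3, -1), (4, -1), (4, 0), (3, 0), (3, 1)])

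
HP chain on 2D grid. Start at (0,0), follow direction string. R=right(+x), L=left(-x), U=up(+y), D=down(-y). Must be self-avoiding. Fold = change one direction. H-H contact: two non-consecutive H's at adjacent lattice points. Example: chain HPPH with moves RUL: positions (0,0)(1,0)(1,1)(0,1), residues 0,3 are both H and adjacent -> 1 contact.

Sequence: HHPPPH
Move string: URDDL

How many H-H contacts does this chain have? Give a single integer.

Positions: [(0, 0), (0, 1), (1, 1), (1, 0), (1, -1), (0, -1)]
H-H contact: residue 0 @(0,0) - residue 5 @(0, -1)

Answer: 1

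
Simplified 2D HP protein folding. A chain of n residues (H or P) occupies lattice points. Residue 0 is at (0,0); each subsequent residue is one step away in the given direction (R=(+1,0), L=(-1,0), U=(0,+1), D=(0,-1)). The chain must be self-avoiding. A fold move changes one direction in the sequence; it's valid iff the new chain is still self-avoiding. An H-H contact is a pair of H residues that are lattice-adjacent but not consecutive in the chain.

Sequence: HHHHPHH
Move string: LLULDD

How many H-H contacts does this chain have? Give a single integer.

Answer: 1

Derivation:
Positions: [(0, 0), (-1, 0), (-2, 0), (-2, 1), (-3, 1), (-3, 0), (-3, -1)]
H-H contact: residue 2 @(-2,0) - residue 5 @(-3, 0)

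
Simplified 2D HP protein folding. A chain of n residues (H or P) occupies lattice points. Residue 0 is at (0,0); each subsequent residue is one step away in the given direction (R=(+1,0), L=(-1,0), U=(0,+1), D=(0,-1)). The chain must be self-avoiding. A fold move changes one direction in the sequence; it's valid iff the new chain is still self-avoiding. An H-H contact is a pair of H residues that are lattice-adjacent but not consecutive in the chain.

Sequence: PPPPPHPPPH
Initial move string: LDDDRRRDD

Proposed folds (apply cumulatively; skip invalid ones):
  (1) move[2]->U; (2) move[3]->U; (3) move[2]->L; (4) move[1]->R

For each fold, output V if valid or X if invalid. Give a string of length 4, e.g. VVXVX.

Answer: XXVX

Derivation:
Initial: LDDDRRRDD -> [(0, 0), (-1, 0), (-1, -1), (-1, -2), (-1, -3), (0, -3), (1, -3), (2, -3), (2, -4), (2, -5)]
Fold 1: move[2]->U => LDUDRRRDD INVALID (collision), skipped
Fold 2: move[3]->U => LDDURRRDD INVALID (collision), skipped
Fold 3: move[2]->L => LDLDRRRDD VALID
Fold 4: move[1]->R => LRLDRRRDD INVALID (collision), skipped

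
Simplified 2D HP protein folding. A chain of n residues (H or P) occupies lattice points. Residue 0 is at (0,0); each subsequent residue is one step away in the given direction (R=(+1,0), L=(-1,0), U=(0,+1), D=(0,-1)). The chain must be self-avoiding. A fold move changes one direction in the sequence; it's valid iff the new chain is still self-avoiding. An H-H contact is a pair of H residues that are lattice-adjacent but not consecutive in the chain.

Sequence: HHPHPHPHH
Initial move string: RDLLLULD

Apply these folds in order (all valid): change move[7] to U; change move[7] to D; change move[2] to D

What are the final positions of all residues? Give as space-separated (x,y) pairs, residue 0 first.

Answer: (0,0) (1,0) (1,-1) (1,-2) (0,-2) (-1,-2) (-1,-1) (-2,-1) (-2,-2)

Derivation:
Initial moves: RDLLLULD
Fold: move[7]->U => RDLLLULU (positions: [(0, 0), (1, 0), (1, -1), (0, -1), (-1, -1), (-2, -1), (-2, 0), (-3, 0), (-3, 1)])
Fold: move[7]->D => RDLLLULD (positions: [(0, 0), (1, 0), (1, -1), (0, -1), (-1, -1), (-2, -1), (-2, 0), (-3, 0), (-3, -1)])
Fold: move[2]->D => RDDLLULD (positions: [(0, 0), (1, 0), (1, -1), (1, -2), (0, -2), (-1, -2), (-1, -1), (-2, -1), (-2, -2)])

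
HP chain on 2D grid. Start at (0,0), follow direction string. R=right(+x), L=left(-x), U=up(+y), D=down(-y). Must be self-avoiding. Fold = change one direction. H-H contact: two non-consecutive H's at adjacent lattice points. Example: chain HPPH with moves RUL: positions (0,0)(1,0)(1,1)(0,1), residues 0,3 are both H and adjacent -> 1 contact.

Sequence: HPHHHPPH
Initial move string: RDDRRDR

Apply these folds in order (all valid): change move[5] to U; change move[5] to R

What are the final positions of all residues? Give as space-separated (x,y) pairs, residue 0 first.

Initial moves: RDDRRDR
Fold: move[5]->U => RDDRRUR (positions: [(0, 0), (1, 0), (1, -1), (1, -2), (2, -2), (3, -2), (3, -1), (4, -1)])
Fold: move[5]->R => RDDRRRR (positions: [(0, 0), (1, 0), (1, -1), (1, -2), (2, -2), (3, -2), (4, -2), (5, -2)])

Answer: (0,0) (1,0) (1,-1) (1,-2) (2,-2) (3,-2) (4,-2) (5,-2)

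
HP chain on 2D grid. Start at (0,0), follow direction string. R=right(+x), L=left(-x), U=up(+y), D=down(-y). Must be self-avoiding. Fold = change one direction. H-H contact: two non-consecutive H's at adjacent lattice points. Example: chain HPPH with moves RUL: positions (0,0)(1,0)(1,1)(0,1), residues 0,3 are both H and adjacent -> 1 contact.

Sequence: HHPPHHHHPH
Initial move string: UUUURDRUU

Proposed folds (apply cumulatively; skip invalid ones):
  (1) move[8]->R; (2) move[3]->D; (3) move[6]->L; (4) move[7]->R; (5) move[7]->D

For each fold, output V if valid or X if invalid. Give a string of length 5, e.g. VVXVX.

Initial: UUUURDRUU -> [(0, 0), (0, 1), (0, 2), (0, 3), (0, 4), (1, 4), (1, 3), (2, 3), (2, 4), (2, 5)]
Fold 1: move[8]->R => UUUURDRUR VALID
Fold 2: move[3]->D => UUUDRDRUR INVALID (collision), skipped
Fold 3: move[6]->L => UUUURDLUR INVALID (collision), skipped
Fold 4: move[7]->R => UUUURDRRR VALID
Fold 5: move[7]->D => UUUURDRDR VALID

Answer: VXXVV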